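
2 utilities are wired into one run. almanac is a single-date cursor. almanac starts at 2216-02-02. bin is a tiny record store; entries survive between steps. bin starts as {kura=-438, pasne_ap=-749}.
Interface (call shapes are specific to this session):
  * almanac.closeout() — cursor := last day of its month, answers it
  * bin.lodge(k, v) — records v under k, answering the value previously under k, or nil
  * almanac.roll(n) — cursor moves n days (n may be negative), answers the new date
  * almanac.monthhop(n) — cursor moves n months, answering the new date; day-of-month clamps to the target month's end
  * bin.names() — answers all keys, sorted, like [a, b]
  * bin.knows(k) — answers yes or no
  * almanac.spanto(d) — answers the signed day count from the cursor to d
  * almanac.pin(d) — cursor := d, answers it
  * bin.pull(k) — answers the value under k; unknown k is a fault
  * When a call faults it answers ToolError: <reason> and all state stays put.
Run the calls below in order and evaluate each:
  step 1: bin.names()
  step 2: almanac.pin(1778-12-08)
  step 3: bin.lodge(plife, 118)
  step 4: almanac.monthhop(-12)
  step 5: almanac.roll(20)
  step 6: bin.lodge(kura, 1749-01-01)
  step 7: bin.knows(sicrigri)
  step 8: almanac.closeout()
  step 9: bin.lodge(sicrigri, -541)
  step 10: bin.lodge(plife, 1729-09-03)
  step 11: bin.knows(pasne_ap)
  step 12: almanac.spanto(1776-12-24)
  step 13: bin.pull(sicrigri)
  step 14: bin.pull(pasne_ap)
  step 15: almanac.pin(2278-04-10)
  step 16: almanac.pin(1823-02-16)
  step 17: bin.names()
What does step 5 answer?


Answer: 1777-12-28

Derivation:
// bin.names() => [kura, pasne_ap]
// almanac.pin(d: 1778-12-08) => 1778-12-08
// bin.lodge(k: plife, v: 118) => nil
// almanac.monthhop(n: -12) => 1777-12-08
// almanac.roll(n: 20) => 1777-12-28
// bin.lodge(k: kura, v: 1749-01-01) => -438
// bin.knows(k: sicrigri) => no
// almanac.closeout() => 1777-12-31
// bin.lodge(k: sicrigri, v: -541) => nil
// bin.lodge(k: plife, v: 1729-09-03) => 118
// bin.knows(k: pasne_ap) => yes
// almanac.spanto(d: 1776-12-24) => -372
// bin.pull(k: sicrigri) => -541
// bin.pull(k: pasne_ap) => -749
// almanac.pin(d: 2278-04-10) => 2278-04-10
// almanac.pin(d: 1823-02-16) => 1823-02-16
// bin.names() => [kura, pasne_ap, plife, sicrigri]


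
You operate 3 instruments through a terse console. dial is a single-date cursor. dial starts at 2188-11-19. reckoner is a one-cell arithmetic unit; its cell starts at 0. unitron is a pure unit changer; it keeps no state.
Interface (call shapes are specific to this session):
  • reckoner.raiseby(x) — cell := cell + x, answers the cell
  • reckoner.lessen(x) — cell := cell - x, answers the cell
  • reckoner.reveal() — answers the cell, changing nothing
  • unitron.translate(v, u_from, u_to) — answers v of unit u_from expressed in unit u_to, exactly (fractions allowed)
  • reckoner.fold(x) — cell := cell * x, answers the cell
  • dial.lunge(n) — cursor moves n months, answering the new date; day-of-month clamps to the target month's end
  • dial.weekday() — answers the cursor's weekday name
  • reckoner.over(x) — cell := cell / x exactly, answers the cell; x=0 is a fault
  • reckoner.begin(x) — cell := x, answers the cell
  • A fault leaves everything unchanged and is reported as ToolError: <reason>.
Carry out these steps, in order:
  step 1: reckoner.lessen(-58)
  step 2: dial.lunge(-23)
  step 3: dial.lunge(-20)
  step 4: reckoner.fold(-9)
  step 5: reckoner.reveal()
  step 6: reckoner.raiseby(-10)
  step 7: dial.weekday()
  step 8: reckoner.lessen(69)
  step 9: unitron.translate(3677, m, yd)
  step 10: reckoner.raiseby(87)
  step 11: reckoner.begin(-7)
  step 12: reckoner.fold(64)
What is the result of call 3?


Answer: 2185-04-19

Derivation:
// 1. lessen(-58) -> 58
// 2. lunge(-23) -> 2186-12-19
// 3. lunge(-20) -> 2185-04-19
// 4. fold(-9) -> -522
// 5. reveal() -> -522
// 6. raiseby(-10) -> -532
// 7. weekday() -> Tuesday
// 8. lessen(69) -> -601
// 9. translate(3677, m, yd) -> 4596250/1143
// 10. raiseby(87) -> -514
// 11. begin(-7) -> -7
// 12. fold(64) -> -448


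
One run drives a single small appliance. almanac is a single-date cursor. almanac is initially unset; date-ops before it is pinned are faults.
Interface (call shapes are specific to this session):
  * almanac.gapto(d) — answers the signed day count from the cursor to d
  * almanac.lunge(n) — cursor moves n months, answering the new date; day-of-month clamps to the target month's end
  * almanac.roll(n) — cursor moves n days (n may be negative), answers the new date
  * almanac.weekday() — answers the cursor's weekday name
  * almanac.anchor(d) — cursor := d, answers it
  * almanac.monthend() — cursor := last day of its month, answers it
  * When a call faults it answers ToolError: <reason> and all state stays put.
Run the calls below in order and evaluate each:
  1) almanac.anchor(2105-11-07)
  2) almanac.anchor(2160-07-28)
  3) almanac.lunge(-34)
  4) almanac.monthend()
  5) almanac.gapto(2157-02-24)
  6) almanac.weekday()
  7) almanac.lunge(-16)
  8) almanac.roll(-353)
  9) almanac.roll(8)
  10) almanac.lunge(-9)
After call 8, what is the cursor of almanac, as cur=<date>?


Answer: cur=2155-06-12

Derivation:
;; 1. anchor(d→2105-11-07) ~> 2105-11-07
;; 2. anchor(d→2160-07-28) ~> 2160-07-28
;; 3. lunge(n→-34) ~> 2157-09-28
;; 4. monthend() ~> 2157-09-30
;; 5. gapto(d→2157-02-24) ~> -218
;; 6. weekday() ~> Friday
;; 7. lunge(n→-16) ~> 2156-05-30
;; 8. roll(n→-353) ~> 2155-06-12
;; 9. roll(n→8) ~> 2155-06-20
;; 10. lunge(n→-9) ~> 2154-09-20


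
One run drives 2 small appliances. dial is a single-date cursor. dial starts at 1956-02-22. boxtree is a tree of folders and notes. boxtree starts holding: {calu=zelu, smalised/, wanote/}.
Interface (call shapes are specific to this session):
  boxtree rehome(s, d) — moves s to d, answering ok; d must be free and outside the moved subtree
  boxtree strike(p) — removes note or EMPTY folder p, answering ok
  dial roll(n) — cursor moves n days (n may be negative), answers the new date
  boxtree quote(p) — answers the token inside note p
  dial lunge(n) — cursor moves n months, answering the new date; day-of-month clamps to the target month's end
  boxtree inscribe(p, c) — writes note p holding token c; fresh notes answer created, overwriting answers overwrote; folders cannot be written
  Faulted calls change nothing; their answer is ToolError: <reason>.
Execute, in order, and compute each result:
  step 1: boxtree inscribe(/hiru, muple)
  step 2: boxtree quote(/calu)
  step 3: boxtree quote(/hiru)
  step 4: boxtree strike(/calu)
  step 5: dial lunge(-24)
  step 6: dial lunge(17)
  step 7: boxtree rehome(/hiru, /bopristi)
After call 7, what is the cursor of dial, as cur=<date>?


>> boxtree inscribe(p=/hiru, c=muple)
<< created
>> boxtree quote(p=/calu)
<< zelu
>> boxtree quote(p=/hiru)
<< muple
>> boxtree strike(p=/calu)
<< ok
>> dial lunge(n=-24)
<< 1954-02-22
>> dial lunge(n=17)
<< 1955-07-22
>> boxtree rehome(s=/hiru, d=/bopristi)
<< ok

Answer: cur=1955-07-22


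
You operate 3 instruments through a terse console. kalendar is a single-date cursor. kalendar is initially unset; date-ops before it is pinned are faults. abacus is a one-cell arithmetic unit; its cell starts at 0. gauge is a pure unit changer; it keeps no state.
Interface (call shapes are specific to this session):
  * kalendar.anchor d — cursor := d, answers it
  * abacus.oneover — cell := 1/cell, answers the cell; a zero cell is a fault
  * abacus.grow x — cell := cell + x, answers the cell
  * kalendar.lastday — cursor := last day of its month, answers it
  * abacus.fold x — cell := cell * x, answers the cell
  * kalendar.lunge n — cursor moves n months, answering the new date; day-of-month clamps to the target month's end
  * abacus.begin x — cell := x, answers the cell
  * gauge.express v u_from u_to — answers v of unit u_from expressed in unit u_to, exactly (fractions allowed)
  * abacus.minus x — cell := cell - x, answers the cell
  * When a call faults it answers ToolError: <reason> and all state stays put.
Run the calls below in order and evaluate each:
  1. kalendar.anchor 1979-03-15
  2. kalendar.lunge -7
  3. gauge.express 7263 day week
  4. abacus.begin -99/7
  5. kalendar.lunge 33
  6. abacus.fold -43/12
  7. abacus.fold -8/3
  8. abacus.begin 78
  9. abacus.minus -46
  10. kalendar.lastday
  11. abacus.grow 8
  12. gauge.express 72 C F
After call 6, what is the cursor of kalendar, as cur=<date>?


Answer: cur=1981-05-15

Derivation:
# 1. kalendar.anchor(1979-03-15) : 1979-03-15
# 2. kalendar.lunge(-7) : 1978-08-15
# 3. gauge.express(7263, day, week) : 7263/7
# 4. abacus.begin(-99/7) : -99/7
# 5. kalendar.lunge(33) : 1981-05-15
# 6. abacus.fold(-43/12) : 1419/28
# 7. abacus.fold(-8/3) : -946/7
# 8. abacus.begin(78) : 78
# 9. abacus.minus(-46) : 124
# 10. kalendar.lastday() : 1981-05-31
# 11. abacus.grow(8) : 132
# 12. gauge.express(72, C, F) : 808/5


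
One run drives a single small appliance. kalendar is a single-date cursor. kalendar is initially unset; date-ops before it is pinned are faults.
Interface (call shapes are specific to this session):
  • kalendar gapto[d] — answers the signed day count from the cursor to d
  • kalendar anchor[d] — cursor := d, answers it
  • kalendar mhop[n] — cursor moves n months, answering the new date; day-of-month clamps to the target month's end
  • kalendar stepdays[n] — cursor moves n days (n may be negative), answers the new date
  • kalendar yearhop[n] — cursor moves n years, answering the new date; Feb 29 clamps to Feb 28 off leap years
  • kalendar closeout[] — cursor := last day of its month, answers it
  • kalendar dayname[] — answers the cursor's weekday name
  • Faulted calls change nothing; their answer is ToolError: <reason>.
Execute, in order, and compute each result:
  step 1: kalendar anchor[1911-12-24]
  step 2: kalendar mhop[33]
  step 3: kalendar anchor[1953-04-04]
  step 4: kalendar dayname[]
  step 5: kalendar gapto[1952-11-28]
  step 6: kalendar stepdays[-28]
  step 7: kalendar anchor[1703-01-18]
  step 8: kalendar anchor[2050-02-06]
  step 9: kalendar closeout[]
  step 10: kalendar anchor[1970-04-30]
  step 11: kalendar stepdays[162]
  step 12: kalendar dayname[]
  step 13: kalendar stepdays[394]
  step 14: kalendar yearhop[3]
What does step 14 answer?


Answer: 1974-11-07

Derivation:
Act: kalendar anchor[d: 1911-12-24]
Obs: 1911-12-24
Act: kalendar mhop[n: 33]
Obs: 1914-09-24
Act: kalendar anchor[d: 1953-04-04]
Obs: 1953-04-04
Act: kalendar dayname[]
Obs: Saturday
Act: kalendar gapto[d: 1952-11-28]
Obs: -127
Act: kalendar stepdays[n: -28]
Obs: 1953-03-07
Act: kalendar anchor[d: 1703-01-18]
Obs: 1703-01-18
Act: kalendar anchor[d: 2050-02-06]
Obs: 2050-02-06
Act: kalendar closeout[]
Obs: 2050-02-28
Act: kalendar anchor[d: 1970-04-30]
Obs: 1970-04-30
Act: kalendar stepdays[n: 162]
Obs: 1970-10-09
Act: kalendar dayname[]
Obs: Friday
Act: kalendar stepdays[n: 394]
Obs: 1971-11-07
Act: kalendar yearhop[n: 3]
Obs: 1974-11-07


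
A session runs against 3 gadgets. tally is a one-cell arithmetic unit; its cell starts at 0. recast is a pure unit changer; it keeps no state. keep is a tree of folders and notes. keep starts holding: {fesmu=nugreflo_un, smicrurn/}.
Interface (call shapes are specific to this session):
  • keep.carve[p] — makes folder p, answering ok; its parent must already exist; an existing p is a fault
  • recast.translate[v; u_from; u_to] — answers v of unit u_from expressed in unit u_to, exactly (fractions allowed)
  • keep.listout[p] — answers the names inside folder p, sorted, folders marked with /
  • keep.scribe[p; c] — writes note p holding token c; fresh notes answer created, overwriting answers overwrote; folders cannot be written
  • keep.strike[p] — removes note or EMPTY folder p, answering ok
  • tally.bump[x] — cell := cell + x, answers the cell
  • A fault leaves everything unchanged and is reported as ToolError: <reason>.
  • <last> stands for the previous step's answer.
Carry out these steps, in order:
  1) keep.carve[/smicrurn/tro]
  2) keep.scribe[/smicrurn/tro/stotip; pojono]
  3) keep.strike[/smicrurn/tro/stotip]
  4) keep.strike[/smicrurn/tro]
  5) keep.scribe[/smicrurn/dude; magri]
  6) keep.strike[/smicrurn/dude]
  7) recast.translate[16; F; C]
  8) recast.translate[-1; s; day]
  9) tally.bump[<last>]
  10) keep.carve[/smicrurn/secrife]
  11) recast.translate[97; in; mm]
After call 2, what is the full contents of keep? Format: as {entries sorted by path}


→ carve(p='/smicrurn/tro')
← ok
→ scribe(p='/smicrurn/tro/stotip', c='pojono')
← created
→ strike(p='/smicrurn/tro/stotip')
← ok
→ strike(p='/smicrurn/tro')
← ok
→ scribe(p='/smicrurn/dude', c='magri')
← created
→ strike(p='/smicrurn/dude')
← ok
→ translate(v='16', u_from='F', u_to='C')
← -80/9
→ translate(v='-1', u_from='s', u_to='day')
← -1/86400
→ bump(x='<last>')
← -1/86400
→ carve(p='/smicrurn/secrife')
← ok
→ translate(v='97', u_from='in', u_to='mm')
← 12319/5

Answer: {fesmu=nugreflo_un, smicrurn/, smicrurn/tro/, smicrurn/tro/stotip=pojono}


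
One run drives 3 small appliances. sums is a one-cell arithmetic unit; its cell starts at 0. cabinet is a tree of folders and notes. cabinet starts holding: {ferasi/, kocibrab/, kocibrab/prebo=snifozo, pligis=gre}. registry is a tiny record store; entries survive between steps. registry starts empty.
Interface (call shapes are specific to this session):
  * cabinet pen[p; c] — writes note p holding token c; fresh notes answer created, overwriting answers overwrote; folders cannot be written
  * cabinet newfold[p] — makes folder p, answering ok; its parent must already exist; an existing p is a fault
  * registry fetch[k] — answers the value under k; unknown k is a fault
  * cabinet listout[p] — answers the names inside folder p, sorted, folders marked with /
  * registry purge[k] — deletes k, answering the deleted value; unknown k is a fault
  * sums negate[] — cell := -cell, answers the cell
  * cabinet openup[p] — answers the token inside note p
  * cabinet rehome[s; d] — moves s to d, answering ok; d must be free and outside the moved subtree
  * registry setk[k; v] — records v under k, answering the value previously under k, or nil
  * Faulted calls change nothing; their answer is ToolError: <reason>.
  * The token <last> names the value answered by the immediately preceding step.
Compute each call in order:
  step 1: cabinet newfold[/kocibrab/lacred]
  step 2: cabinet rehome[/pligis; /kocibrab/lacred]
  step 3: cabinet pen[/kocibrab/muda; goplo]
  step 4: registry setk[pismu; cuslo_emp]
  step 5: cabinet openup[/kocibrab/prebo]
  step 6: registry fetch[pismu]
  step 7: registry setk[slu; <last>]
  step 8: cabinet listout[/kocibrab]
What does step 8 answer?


Answer: [lacred/, muda, prebo]

Derivation:
CALL cabinet newfold[p: /kocibrab/lacred]
RET  ok
CALL cabinet rehome[s: /pligis; d: /kocibrab/lacred]
RET  ToolError: exists
CALL cabinet pen[p: /kocibrab/muda; c: goplo]
RET  created
CALL registry setk[k: pismu; v: cuslo_emp]
RET  nil
CALL cabinet openup[p: /kocibrab/prebo]
RET  snifozo
CALL registry fetch[k: pismu]
RET  cuslo_emp
CALL registry setk[k: slu; v: <last>]
RET  nil
CALL cabinet listout[p: /kocibrab]
RET  [lacred/, muda, prebo]


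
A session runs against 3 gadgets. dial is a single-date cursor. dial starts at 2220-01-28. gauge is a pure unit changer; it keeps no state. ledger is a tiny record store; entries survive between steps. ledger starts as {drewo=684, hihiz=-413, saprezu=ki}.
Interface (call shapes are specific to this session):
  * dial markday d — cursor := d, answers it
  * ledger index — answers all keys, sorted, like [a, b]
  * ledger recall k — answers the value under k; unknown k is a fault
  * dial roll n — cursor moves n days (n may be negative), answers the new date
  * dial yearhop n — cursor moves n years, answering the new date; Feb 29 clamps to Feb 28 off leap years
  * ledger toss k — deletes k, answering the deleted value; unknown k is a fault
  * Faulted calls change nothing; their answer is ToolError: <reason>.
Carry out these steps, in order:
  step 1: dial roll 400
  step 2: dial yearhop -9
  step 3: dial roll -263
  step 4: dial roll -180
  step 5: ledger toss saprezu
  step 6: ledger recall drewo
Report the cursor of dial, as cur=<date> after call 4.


-> dial roll(n: 400)
<- 2221-03-03
-> dial yearhop(n: -9)
<- 2212-03-03
-> dial roll(n: -263)
<- 2211-06-14
-> dial roll(n: -180)
<- 2210-12-16
-> ledger toss(k: saprezu)
<- ki
-> ledger recall(k: drewo)
<- 684

Answer: cur=2210-12-16


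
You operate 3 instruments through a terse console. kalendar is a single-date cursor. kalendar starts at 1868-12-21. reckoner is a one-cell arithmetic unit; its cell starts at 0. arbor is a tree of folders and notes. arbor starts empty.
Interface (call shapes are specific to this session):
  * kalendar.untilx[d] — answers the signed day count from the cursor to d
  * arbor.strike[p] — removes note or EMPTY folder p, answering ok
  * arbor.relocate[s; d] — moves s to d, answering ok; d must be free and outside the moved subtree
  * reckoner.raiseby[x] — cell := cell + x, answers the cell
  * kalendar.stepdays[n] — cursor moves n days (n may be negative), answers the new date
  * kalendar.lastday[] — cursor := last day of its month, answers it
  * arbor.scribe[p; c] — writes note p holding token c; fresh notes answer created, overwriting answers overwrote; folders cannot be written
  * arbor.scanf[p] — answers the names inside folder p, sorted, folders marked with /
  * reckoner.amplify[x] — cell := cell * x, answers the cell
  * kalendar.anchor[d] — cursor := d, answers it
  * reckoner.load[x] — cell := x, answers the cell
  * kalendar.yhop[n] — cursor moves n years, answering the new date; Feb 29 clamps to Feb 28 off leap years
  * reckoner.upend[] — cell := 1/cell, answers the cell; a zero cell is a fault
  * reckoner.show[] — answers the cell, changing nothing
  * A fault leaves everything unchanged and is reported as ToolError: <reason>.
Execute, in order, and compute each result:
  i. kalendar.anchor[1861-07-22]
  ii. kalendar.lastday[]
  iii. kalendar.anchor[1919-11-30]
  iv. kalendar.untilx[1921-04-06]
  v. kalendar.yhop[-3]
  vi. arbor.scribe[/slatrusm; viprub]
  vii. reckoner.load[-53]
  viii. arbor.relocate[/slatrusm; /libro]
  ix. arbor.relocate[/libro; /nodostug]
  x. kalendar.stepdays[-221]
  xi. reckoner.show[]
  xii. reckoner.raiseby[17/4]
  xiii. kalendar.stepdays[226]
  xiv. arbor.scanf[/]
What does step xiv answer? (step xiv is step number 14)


Answer: [nodostug]

Derivation:
→ anchor(d: 1861-07-22)
← 1861-07-22
→ lastday()
← 1861-07-31
→ anchor(d: 1919-11-30)
← 1919-11-30
→ untilx(d: 1921-04-06)
← 493
→ yhop(n: -3)
← 1916-11-30
→ scribe(p: /slatrusm, c: viprub)
← created
→ load(x: -53)
← -53
→ relocate(s: /slatrusm, d: /libro)
← ok
→ relocate(s: /libro, d: /nodostug)
← ok
→ stepdays(n: -221)
← 1916-04-23
→ show()
← -53
→ raiseby(x: 17/4)
← -195/4
→ stepdays(n: 226)
← 1916-12-05
→ scanf(p: /)
← [nodostug]


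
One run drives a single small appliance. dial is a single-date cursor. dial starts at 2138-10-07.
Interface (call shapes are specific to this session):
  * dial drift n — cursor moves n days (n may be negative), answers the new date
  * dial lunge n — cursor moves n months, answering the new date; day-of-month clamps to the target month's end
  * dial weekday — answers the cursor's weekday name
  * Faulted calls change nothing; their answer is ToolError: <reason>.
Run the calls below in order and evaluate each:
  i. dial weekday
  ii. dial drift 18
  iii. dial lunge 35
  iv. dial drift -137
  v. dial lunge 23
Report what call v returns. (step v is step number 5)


Answer: 2143-04-11

Derivation:
Step: dial weekday[]
Result: Tuesday
Step: dial drift[n='18']
Result: 2138-10-25
Step: dial lunge[n='35']
Result: 2141-09-25
Step: dial drift[n='-137']
Result: 2141-05-11
Step: dial lunge[n='23']
Result: 2143-04-11


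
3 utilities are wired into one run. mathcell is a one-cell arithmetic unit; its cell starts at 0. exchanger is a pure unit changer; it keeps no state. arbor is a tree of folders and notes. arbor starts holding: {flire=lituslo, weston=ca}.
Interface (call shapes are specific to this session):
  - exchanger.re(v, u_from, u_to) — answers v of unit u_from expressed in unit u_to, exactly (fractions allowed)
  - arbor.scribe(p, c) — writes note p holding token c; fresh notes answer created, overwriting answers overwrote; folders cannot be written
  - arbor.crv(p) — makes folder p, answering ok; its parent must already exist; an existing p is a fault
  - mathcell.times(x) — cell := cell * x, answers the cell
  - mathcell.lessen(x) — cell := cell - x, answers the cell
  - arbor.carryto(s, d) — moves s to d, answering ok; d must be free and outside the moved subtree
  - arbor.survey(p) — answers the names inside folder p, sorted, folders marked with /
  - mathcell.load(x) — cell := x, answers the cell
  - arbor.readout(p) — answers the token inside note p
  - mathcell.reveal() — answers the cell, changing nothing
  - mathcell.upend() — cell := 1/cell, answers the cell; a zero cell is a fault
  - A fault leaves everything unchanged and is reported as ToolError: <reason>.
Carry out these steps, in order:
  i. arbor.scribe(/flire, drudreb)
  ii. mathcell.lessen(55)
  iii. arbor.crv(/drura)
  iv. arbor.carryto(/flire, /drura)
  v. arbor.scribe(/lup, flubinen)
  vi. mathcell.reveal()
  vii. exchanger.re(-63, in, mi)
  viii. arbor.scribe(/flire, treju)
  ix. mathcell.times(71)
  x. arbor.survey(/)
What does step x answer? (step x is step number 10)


I use arbor.scribe(p='/flire', c='drudreb'), and observe overwrote.
Next I call mathcell.lessen(x='55'): -55.
Using arbor.crv(p='/drura'), → ok.
I run arbor.carryto(s='/flire', d='/drura'), which returns ToolError: exists.
Calling arbor.scribe(p='/lup', c='flubinen'), → created.
I invoke mathcell.reveal, giving -55.
Now I run exchanger.re(v='-63', u_from='in', u_to='mi'), and observe -7/7040.
Then arbor.scribe(p='/flire', c='treju'), which returns overwrote.
I use mathcell.times(x='71'): -3905.
Calling arbor.survey(p='/'), which returns [drura/, flire, lup, weston].

Answer: [drura/, flire, lup, weston]


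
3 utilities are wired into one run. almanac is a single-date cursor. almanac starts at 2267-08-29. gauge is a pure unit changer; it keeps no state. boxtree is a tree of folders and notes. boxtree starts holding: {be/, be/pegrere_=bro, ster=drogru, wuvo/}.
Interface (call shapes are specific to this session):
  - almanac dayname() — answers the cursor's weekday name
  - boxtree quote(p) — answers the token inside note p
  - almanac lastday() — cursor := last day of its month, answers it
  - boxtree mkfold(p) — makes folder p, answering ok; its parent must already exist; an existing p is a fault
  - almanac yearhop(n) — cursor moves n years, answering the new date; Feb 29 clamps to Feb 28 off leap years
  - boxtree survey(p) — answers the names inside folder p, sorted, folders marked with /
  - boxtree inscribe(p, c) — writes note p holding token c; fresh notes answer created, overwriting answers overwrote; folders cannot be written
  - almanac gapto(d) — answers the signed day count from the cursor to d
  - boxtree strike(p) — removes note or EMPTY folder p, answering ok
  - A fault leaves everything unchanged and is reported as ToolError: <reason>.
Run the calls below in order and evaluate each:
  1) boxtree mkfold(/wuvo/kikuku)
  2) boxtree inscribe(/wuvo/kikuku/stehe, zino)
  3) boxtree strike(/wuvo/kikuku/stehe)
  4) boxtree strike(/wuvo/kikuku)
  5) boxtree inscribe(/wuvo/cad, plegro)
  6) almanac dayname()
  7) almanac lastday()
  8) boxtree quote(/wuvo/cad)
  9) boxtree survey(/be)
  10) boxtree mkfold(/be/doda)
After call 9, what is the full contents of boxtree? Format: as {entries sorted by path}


% 1. boxtree mkfold(p: /wuvo/kikuku) == ok
% 2. boxtree inscribe(p: /wuvo/kikuku/stehe, c: zino) == created
% 3. boxtree strike(p: /wuvo/kikuku/stehe) == ok
% 4. boxtree strike(p: /wuvo/kikuku) == ok
% 5. boxtree inscribe(p: /wuvo/cad, c: plegro) == created
% 6. almanac dayname() == Thursday
% 7. almanac lastday() == 2267-08-31
% 8. boxtree quote(p: /wuvo/cad) == plegro
% 9. boxtree survey(p: /be) == [pegrere_]
% 10. boxtree mkfold(p: /be/doda) == ok

Answer: {be/, be/pegrere_=bro, ster=drogru, wuvo/, wuvo/cad=plegro}


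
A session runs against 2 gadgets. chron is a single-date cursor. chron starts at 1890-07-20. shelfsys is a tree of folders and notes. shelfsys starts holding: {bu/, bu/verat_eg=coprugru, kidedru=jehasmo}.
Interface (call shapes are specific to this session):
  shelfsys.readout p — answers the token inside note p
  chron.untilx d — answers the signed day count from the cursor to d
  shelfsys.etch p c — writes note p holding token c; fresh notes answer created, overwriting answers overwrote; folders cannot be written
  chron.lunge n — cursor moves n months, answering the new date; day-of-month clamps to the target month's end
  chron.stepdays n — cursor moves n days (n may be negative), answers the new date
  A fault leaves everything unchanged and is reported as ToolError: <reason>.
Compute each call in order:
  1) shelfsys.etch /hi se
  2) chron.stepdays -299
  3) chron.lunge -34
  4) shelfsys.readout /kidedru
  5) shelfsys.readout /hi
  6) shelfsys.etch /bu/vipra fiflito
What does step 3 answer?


Answer: 1886-11-24

Derivation:
! 1. shelfsys.etch(p='/hi', c='se') : created
! 2. chron.stepdays(n='-299') : 1889-09-24
! 3. chron.lunge(n='-34') : 1886-11-24
! 4. shelfsys.readout(p='/kidedru') : jehasmo
! 5. shelfsys.readout(p='/hi') : se
! 6. shelfsys.etch(p='/bu/vipra', c='fiflito') : created


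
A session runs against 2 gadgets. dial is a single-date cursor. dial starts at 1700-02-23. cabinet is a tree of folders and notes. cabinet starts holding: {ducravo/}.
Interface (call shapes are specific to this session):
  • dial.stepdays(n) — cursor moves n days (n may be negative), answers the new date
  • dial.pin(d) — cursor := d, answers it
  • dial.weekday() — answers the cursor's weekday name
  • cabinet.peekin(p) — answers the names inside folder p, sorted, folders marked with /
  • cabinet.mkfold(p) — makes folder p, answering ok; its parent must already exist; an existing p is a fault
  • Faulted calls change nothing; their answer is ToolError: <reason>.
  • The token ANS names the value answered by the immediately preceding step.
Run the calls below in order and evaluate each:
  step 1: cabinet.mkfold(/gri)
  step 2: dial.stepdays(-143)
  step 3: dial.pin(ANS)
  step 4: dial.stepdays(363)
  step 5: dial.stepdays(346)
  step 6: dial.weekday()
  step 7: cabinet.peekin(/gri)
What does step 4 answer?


Answer: 1700-10-01

Derivation:
>> cabinet.mkfold(p: /gri)
<< ok
>> dial.stepdays(n: -143)
<< 1699-10-03
>> dial.pin(d: ANS)
<< 1699-10-03
>> dial.stepdays(n: 363)
<< 1700-10-01
>> dial.stepdays(n: 346)
<< 1701-09-12
>> dial.weekday()
<< Monday
>> cabinet.peekin(p: /gri)
<< []


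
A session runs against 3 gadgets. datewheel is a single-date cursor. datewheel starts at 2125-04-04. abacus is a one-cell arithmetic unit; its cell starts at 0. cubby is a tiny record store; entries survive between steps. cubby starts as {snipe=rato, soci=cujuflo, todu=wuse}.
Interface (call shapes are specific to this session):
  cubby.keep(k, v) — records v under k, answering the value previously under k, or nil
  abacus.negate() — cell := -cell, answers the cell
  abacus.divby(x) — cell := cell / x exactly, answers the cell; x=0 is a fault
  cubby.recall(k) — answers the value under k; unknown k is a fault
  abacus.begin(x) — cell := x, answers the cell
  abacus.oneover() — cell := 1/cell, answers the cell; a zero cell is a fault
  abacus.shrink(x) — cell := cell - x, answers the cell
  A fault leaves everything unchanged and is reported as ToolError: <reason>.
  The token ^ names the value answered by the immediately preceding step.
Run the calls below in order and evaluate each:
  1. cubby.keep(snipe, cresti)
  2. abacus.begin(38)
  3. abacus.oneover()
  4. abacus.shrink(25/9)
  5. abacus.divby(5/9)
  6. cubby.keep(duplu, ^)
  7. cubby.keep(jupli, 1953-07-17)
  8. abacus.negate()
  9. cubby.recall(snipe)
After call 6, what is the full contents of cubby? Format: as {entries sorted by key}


Answer: {duplu=-941/190, snipe=cresti, soci=cujuflo, todu=wuse}

Derivation:
→ cubby.keep(k='snipe', v='cresti')
← rato
→ abacus.begin(x='38')
← 38
→ abacus.oneover()
← 1/38
→ abacus.shrink(x='25/9')
← -941/342
→ abacus.divby(x='5/9')
← -941/190
→ cubby.keep(k='duplu', v='^')
← nil
→ cubby.keep(k='jupli', v='1953-07-17')
← nil
→ abacus.negate()
← 941/190
→ cubby.recall(k='snipe')
← cresti


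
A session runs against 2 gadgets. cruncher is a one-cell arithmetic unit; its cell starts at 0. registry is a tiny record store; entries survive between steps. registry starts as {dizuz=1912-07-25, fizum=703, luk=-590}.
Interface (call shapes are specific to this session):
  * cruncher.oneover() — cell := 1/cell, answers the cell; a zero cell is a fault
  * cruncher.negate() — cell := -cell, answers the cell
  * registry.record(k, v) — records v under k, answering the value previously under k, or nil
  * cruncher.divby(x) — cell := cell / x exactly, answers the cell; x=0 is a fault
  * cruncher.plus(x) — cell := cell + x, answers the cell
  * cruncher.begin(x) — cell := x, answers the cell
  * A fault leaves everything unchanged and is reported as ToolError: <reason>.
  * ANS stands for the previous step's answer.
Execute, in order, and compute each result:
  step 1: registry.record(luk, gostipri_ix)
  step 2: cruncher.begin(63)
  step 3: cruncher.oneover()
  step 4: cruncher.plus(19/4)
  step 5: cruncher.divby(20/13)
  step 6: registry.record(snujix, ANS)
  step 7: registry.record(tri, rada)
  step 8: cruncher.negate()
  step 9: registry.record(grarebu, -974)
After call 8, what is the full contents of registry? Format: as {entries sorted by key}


==> registry.record(k→luk, v→gostipri_ix)
<== -590
==> cruncher.begin(x→63)
<== 63
==> cruncher.oneover()
<== 1/63
==> cruncher.plus(x→19/4)
<== 1201/252
==> cruncher.divby(x→20/13)
<== 15613/5040
==> registry.record(k→snujix, v→ANS)
<== nil
==> registry.record(k→tri, v→rada)
<== nil
==> cruncher.negate()
<== -15613/5040
==> registry.record(k→grarebu, v→-974)
<== nil

Answer: {dizuz=1912-07-25, fizum=703, luk=gostipri_ix, snujix=15613/5040, tri=rada}


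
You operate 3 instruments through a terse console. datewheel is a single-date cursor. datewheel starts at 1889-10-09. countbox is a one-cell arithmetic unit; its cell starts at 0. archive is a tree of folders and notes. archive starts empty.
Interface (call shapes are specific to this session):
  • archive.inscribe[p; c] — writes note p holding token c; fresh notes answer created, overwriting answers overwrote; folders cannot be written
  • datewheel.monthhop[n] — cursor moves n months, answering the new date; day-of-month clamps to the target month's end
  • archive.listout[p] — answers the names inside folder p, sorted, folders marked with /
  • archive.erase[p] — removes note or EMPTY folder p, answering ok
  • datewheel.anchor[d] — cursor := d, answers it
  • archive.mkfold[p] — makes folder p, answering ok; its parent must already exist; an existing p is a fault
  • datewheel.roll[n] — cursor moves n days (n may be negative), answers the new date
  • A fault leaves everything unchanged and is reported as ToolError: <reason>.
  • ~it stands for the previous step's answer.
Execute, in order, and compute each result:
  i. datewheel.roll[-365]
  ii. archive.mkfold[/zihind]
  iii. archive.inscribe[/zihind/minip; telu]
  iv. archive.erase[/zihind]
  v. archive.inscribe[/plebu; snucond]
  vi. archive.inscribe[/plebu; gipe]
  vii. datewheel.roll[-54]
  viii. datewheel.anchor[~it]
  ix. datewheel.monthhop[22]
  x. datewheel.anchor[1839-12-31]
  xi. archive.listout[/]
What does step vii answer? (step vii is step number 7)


~$ datewheel.roll -365
= 1888-10-09
~$ archive.mkfold /zihind
= ok
~$ archive.inscribe /zihind/minip telu
= created
~$ archive.erase /zihind
= ToolError: not empty
~$ archive.inscribe /plebu snucond
= created
~$ archive.inscribe /plebu gipe
= overwrote
~$ datewheel.roll -54
= 1888-08-16
~$ datewheel.anchor ~it
= 1888-08-16
~$ datewheel.monthhop 22
= 1890-06-16
~$ datewheel.anchor 1839-12-31
= 1839-12-31
~$ archive.listout /
= [plebu, zihind/]

Answer: 1888-08-16


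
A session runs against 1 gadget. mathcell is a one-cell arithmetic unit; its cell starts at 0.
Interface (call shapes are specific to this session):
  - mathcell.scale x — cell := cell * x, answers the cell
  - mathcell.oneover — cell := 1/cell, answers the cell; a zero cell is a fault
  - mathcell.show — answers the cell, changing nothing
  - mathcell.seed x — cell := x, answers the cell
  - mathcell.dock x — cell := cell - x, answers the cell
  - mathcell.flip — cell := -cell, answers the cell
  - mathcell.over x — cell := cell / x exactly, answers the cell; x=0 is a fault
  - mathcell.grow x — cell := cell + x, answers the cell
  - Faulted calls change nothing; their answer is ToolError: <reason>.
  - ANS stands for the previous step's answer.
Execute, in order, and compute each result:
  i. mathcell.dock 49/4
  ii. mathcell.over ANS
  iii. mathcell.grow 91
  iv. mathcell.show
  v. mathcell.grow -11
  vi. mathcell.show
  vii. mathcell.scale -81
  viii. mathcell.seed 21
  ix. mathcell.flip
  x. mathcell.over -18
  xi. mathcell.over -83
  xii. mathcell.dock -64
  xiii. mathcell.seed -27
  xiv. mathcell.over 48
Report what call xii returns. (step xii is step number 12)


Answer: 31865/498

Derivation:
I use mathcell.dock passing x='49/4', → -49/4.
Then mathcell.over passing x='ANS', → 1.
I invoke mathcell.grow passing x='91', which returns 92.
I run mathcell.show, → 92.
Now I run mathcell.grow passing x='-11', and get 81.
Now I run mathcell.show, → 81.
I invoke mathcell.scale passing x='-81', — result: -6561.
Calling mathcell.seed passing x='21', yielding 21.
I use mathcell.flip(), and get -21.
Next I call mathcell.over passing x='-18', and get 7/6.
Calling mathcell.over passing x='-83', and get -7/498.
Now I run mathcell.dock passing x='-64', and observe 31865/498.
I try mathcell.seed passing x='-27', giving -27.
Then mathcell.over passing x='48', — result: -9/16.


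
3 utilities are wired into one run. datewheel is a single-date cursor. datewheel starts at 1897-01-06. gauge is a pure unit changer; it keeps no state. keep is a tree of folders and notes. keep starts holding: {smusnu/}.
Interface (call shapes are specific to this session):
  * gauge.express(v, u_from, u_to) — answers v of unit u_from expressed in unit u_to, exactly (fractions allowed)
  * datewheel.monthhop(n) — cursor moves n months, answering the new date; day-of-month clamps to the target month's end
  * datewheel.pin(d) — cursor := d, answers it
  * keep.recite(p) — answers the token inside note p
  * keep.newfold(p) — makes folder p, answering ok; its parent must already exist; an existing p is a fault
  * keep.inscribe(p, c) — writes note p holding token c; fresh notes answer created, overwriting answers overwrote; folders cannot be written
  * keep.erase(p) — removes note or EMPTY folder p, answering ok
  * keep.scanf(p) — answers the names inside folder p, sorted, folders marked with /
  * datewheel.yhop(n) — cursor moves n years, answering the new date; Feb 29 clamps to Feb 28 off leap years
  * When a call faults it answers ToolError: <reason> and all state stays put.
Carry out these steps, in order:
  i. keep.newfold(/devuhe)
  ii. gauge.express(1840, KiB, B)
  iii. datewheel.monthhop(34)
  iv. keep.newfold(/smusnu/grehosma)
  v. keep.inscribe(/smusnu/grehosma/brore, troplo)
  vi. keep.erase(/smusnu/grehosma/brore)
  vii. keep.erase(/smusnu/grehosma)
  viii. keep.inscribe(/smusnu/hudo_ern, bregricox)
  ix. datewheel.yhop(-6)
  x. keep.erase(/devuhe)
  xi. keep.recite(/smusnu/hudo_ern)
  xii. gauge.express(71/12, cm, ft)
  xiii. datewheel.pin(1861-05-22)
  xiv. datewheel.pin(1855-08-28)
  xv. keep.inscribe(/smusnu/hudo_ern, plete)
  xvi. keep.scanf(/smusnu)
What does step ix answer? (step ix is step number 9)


Answer: 1893-11-06

Derivation:
→ keep.newfold(p→/devuhe)
← ok
→ gauge.express(v→1840, u_from→KiB, u_to→B)
← 1884160
→ datewheel.monthhop(n→34)
← 1899-11-06
→ keep.newfold(p→/smusnu/grehosma)
← ok
→ keep.inscribe(p→/smusnu/grehosma/brore, c→troplo)
← created
→ keep.erase(p→/smusnu/grehosma/brore)
← ok
→ keep.erase(p→/smusnu/grehosma)
← ok
→ keep.inscribe(p→/smusnu/hudo_ern, c→bregricox)
← created
→ datewheel.yhop(n→-6)
← 1893-11-06
→ keep.erase(p→/devuhe)
← ok
→ keep.recite(p→/smusnu/hudo_ern)
← bregricox
→ gauge.express(v→71/12, u_from→cm, u_to→ft)
← 1775/9144
→ datewheel.pin(d→1861-05-22)
← 1861-05-22
→ datewheel.pin(d→1855-08-28)
← 1855-08-28
→ keep.inscribe(p→/smusnu/hudo_ern, c→plete)
← overwrote
→ keep.scanf(p→/smusnu)
← [hudo_ern]


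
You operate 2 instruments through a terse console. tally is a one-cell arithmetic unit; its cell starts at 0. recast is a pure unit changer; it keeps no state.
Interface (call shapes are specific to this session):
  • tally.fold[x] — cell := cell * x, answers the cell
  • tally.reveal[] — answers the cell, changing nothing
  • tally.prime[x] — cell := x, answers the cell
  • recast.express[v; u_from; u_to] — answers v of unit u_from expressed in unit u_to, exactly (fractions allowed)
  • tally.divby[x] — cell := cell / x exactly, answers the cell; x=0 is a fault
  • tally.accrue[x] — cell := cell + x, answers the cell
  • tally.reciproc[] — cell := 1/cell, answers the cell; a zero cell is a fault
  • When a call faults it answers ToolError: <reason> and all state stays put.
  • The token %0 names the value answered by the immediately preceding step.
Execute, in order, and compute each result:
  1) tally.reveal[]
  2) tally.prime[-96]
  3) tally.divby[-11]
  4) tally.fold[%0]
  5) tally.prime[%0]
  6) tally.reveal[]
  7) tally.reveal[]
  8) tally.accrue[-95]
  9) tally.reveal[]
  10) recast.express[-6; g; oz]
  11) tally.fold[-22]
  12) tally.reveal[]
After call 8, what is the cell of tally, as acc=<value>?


I invoke reveal, and observe 0.
Using prime using x=-96, and observe -96.
Next I call divby using x=-11, giving 96/11.
Using fold using x=%0, and get 9216/121.
Now I run prime using x=%0: 9216/121.
I use reveal, → 9216/121.
Next I call reveal(), yielding 9216/121.
Invoking accrue using x=-95, giving -2279/121.
Now I run reveal, — result: -2279/121.
Using express using v=-6, u_from=g, u_to=oz, and get -9600000/45359237.
Now I run fold using x=-22: 4558/11.
I use reveal: 4558/11.

Answer: acc=-2279/121


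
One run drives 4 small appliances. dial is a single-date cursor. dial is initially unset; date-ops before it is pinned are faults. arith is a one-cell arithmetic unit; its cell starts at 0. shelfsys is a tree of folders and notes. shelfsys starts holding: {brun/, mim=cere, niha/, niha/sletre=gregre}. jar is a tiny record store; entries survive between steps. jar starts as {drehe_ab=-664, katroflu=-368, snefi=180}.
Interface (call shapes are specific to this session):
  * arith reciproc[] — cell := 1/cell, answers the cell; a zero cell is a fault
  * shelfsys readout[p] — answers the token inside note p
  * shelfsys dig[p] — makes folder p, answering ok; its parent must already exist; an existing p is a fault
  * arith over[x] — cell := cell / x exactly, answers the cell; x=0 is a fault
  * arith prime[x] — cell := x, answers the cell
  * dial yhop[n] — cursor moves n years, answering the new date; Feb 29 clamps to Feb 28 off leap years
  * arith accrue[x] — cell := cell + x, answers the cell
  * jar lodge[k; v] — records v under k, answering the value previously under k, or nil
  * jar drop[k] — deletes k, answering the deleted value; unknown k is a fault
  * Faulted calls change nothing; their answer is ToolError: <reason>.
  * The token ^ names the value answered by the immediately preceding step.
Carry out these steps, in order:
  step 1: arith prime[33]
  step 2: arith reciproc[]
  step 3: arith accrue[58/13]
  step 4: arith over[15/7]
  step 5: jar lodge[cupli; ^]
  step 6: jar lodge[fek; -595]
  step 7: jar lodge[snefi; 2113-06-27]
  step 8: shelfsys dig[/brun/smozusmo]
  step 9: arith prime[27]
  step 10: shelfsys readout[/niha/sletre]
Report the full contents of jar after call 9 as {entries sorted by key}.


> arith prime x→33
= 33
> arith reciproc
= 1/33
> arith accrue x→58/13
= 1927/429
> arith over x→15/7
= 13489/6435
> jar lodge k→cupli v→^
= nil
> jar lodge k→fek v→-595
= nil
> jar lodge k→snefi v→2113-06-27
= 180
> shelfsys dig p→/brun/smozusmo
= ok
> arith prime x→27
= 27
> shelfsys readout p→/niha/sletre
= gregre

Answer: {cupli=13489/6435, drehe_ab=-664, fek=-595, katroflu=-368, snefi=2113-06-27}
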